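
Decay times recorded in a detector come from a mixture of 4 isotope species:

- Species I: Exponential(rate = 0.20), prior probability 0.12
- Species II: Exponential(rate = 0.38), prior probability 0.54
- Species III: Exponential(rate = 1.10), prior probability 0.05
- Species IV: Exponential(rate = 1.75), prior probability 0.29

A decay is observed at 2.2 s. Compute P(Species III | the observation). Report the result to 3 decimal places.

By Bayes' theorem, P(k | x) = w_k f_k(x) / Σ_j w_j f_j(x).
Evaluate each component's likelihood at the observed value:
  p_I = 0.128807
  p_II = 0.164708
  p_III = 0.0978138
  p_IV = 0.0372395
Unnormalised posteriors:
  w_I·p_I = 0.12 × 0.128807 = 0.0154569
  w_II·p_II = 0.54 × 0.164708 = 0.0889421
  w_III·p_III = 0.05 × 0.0978138 = 0.00489069
  w_IV·p_IV = 0.29 × 0.0372395 = 0.0107995
Normaliser: 0.0154569 + 0.0889421 + 0.00489069 + 0.0107995 = 0.120089
P(Species III | x) = 0.00489069 / 0.120089 ≈ 0.041

0.041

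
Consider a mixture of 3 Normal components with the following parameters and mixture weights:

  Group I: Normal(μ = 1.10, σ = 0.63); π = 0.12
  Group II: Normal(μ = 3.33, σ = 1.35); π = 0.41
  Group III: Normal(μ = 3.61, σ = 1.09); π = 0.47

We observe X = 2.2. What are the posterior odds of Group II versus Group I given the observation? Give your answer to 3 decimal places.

5.158

Only the two components matter; the odds are (π_i f_i(x)) / (π_j f_j(x)).
Normal densities:
  L_I = (1/(0.63·√(2π)))·exp(−(2.2−1.10)²/(2·0.63²)) = 0.633242·exp(-1.52431) = 0.137901
  L_II = (1/(1.35·√(2π)))·exp(−(2.2−3.33)²/(2·1.35²)) = 0.295513·exp(-0.35032) = 0.208179
  L_III = (1/(1.09·√(2π)))·exp(−(2.2−3.61)²/(2·1.09²)) = 0.366002·exp(-0.83667) = 0.158534
0.0853533 / 0.0165482 ≈ 5.158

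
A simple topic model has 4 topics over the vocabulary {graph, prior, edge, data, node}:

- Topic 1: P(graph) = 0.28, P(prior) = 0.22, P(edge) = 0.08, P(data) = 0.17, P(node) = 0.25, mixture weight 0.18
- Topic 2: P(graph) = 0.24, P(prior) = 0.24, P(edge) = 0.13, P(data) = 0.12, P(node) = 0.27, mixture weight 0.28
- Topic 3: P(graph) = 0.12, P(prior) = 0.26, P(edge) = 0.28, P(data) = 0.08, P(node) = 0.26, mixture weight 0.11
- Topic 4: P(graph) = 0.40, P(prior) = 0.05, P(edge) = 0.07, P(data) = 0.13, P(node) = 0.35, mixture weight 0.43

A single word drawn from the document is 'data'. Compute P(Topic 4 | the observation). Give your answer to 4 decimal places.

0.4337

P(component k | x) = π_k·f_k(x) / marginal(x), where marginal(x) = Σ_j π_j·f_j(x).
Component likelihoods at x = 'data':
  p_1 = P(data | comp) = 0.17
  p_2 = P(data | comp) = 0.12
  p_3 = P(data | comp) = 0.08
  p_4 = P(data | comp) = 0.13
Multiply by the mixture weights:
  π_1·p_1 = 0.18 × 0.17 = 0.0306
  π_2·p_2 = 0.28 × 0.12 = 0.0336
  π_3·p_3 = 0.11 × 0.08 = 0.0088
  π_4·p_4 = 0.43 × 0.13 = 0.0559
Denominator: 0.0306 + 0.0336 + 0.0088 + 0.0559 = 0.1289
So the posterior for Topic 4 is 0.0559 / 0.1289 ≈ 0.4337.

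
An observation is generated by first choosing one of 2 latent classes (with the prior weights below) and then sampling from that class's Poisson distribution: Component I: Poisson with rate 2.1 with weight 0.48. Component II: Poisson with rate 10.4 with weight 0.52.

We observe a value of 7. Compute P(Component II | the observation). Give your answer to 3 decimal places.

P(component k | x) = P(Z=k)·f_k(x) / marginal(x), where marginal(x) = Σ_j P(Z=j)·f_j(x).
Component likelihoods at x = 7:
  f_I = e^(−2.1)·2.1^7/7! = 0.00437609
  f_II = e^(−10.4)·10.4^7/7! = 0.0794585
Unnormalised posteriors:
  P(Z=I)·f_I = 0.48 × 0.00437609 = 0.00210052
  P(Z=II)·f_II = 0.52 × 0.0794585 = 0.0413184
Normaliser: 0.00210052 + 0.0413184 = 0.0434189
Responsibility of Component II: 0.0413184 / 0.0434189 ≈ 0.952

0.952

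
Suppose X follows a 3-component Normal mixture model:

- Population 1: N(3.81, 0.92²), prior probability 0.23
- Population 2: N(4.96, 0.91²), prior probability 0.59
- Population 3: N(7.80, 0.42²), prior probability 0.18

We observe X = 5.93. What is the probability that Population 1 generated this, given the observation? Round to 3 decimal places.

Posterior ∝ prior × likelihood, so P(k | x) ∝ π_k f_k(x); normalise over all components.
Component likelihoods at x = 5.93:
  p_1 = 0.0304836
  p_2 = 0.248395
  p_3 = 4.70977e-05
Weight by the priors:
  π_1·p_1 = 0.23 × 0.0304836 = 0.00701123
  π_2·p_2 = 0.59 × 0.248395 = 0.146553
  π_3·p_3 = 0.18 × 4.70977e-05 = 8.47759e-06
Marginal: 0.00701123 + 0.146553 + 8.47759e-06 = 0.153573
P(Population 1 | data) = 0.00701123 / 0.153573 ≈ 0.046

0.046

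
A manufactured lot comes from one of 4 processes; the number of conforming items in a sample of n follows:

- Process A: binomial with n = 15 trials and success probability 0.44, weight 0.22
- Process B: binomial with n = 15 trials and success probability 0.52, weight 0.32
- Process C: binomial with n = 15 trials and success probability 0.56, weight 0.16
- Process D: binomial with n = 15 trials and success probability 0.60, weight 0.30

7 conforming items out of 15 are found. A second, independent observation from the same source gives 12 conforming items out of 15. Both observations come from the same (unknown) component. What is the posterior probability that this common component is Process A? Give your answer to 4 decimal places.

Posterior ∝ prior × likelihood, so P(k | x) ∝ P(Z=k) f_k(x); normalise over all components.
Since both observations come from the same component, the likelihood for component k is f_k(x₁)·f_k(x₂).
  f_A = [C(15,7)·0.44^7·0.56^8 = 6435·0.00319278·0.00967173 = 0.198711] × [0.00420734] = 0.000836044
  f_B = [C(15,7)·0.52^7·0.48^8 = 6435·0.0102807·0.00281793 = 0.186424] × [0.0196687] = 0.00366671
  f_C = [C(15,7)·0.56^7·0.44^8 = 6435·0.0172709·0.00140482 = 0.15613] × [0.036866] = 0.00575588
  f_D = [C(15,7)·0.60^7·0.40^8 = 6435·0.0279936·0.00065536 = 0.118056] × [0.0633879] = 0.00748331
Multiply by the mixture weights:
  P(Z=A)·f_A = 0.22 × 0.000836044 = 0.00018393
  P(Z=B)·f_B = 0.32 × 0.00366671 = 0.00117335
  P(Z=C)·f_C = 0.16 × 0.00575588 = 0.000920941
  P(Z=D)·f_D = 0.30 × 0.00748331 = 0.00224499
Evidence: 0.00018393 + 0.00117335 + 0.000920941 + 0.00224499 = 0.00452321
Responsibility of Process A: 0.00018393 / 0.00452321 ≈ 0.0407

0.0407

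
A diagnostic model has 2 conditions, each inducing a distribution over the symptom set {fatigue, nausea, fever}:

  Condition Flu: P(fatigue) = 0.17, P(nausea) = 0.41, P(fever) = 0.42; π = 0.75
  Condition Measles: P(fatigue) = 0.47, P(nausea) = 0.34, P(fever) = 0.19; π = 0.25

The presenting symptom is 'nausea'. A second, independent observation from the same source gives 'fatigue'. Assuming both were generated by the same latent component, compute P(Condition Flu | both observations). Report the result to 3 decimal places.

By Bayes' theorem, P(k | x) = π_k f_k(x) / Σ_j π_j f_j(x).
Since both observations come from the same component, the likelihood for component k is f_k(x₁)·f_k(x₂).
  L_Flu = [0.41] × [0.17] = 0.0697
  L_Measles = [0.34] × [0.47] = 0.1598
Weight by the priors:
  π_Flu·L_Flu = 0.75 × 0.0697 = 0.052275
  π_Measles·L_Measles = 0.25 × 0.1598 = 0.03995
Sum: 0.052275 + 0.03995 = 0.092225
So the posterior for Condition Flu is 0.052275 / 0.092225 ≈ 0.567.

0.567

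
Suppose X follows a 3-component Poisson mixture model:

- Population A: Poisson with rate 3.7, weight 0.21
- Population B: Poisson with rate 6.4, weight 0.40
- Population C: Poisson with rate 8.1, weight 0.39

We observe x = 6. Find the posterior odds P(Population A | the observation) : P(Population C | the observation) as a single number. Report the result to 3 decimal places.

Since P(k|x) ∝ π_k f_k(x), the posterior odds are π_i f_i(x) / (π_j f_j(x)).
Poisson probabilities:
  p_A = 0.0881025
  p_B = 0.158585
  p_C = 0.119067
Odds = (0.21/0.39) × (0.0881025/0.119067) = 0.538462 × 0.739939 ≈ 0.398

0.398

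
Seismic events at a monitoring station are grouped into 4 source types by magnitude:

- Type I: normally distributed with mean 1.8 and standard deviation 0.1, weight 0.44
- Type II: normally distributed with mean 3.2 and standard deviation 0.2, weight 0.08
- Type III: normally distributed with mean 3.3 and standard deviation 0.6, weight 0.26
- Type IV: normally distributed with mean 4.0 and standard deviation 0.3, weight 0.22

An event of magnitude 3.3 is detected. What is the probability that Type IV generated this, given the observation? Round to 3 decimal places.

By Bayes' theorem, P(k | x) = π_k f_k(x) / Σ_j π_j f_j(x).
Evaluate each component's likelihood at the observed value:
  L_I = (1/(0.1·√(2π)))·exp(−(3.3−1.8)²/(2·0.1²)) = 3.989423·exp(-112.50000) = 5.53071e-49
  L_II = (1/(0.2·√(2π)))·exp(−(3.3−3.2)²/(2·0.2²)) = 1.994711·exp(-0.12500) = 1.76033
  L_III = (1/(0.6·√(2π)))·exp(−(3.3−3.3)²/(2·0.6²)) = 0.664904·exp(-0.00000) = 0.664904
  L_IV = (1/(0.3·√(2π)))·exp(−(3.3−4.0)²/(2·0.3²)) = 1.329808·exp(-2.72222) = 0.0874063
Prior × likelihood for each component:
  π_I·L_I = 0.44 × 5.53071e-49 = 2.43351e-49
  π_II·L_II = 0.08 × 1.76033 = 0.140826
  π_III·L_III = 0.26 × 0.664904 = 0.172875
  π_IV·L_IV = 0.22 × 0.0874063 = 0.0192294
Marginal: 2.43351e-49 + 0.140826 + 0.172875 + 0.0192294 = 0.332931
P(Type IV | the observation) ≈ 0.058

0.058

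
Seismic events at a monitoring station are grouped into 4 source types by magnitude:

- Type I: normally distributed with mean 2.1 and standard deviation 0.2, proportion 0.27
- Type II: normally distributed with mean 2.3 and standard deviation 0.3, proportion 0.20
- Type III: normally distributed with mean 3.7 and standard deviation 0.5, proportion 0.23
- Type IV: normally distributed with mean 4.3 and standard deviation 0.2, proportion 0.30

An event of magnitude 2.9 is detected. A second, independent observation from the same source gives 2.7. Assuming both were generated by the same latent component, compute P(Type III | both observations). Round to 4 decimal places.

0.2187

Posterior ∝ prior × likelihood, so P(k | x) ∝ π_k f_k(x); normalise over all components.
Since both observations come from the same component, the likelihood for component k is f_k(x₁)·f_k(x₂).
  f_I = [(1/(0.2·√(2π)))·exp(−(2.9−2.1)²/(2·0.2²)) = 1.994711·exp(-8.00000) = 0.000669151] × [0.0221592] = 1.48279e-05
  f_II = [(1/(0.3·√(2π)))·exp(−(2.9−2.3)²/(2·0.3²)) = 1.329808·exp(-2.00000) = 0.17997] × [0.5467] = 0.0983896
  f_III = [(1/(0.5·√(2π)))·exp(−(2.9−3.7)²/(2·0.5²)) = 0.797885·exp(-1.28000) = 0.221842] × [0.107982] = 0.0239549
  f_IV = [(1/(0.2·√(2π)))·exp(−(2.9−4.3)²/(2·0.2²)) = 1.994711·exp(-24.50000) = 4.56736e-11] × [2.52614e-14] = 1.15378e-24
Weight by the priors:
  π_I·f_I = 0.27 × 1.48279e-05 = 4.00353e-06
  π_II·f_II = 0.20 × 0.0983896 = 0.0196779
  π_III·f_III = 0.23 × 0.0239549 = 0.00550963
  π_IV·f_IV = 0.30 × 1.15378e-24 = 3.46133e-25
Sum: 4.00353e-06 + 0.0196779 + 0.00550963 + 3.46133e-25 = 0.0251915
P(Type III | x₁, x₂) = 0.00550963 / 0.0251915 ≈ 0.2187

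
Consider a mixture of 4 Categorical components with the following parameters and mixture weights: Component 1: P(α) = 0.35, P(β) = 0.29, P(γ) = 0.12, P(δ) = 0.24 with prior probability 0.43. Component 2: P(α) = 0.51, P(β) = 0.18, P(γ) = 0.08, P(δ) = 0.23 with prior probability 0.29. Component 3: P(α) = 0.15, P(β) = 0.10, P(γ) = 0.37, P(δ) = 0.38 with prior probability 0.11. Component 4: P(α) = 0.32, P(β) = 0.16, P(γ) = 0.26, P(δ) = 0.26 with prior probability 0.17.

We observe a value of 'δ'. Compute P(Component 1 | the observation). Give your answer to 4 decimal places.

Apply Bayes' rule: the posterior for each component is proportional to its prior times its likelihood at x.
Evaluate each component's likelihood at the observed value:
  L_1 = 0.24
  L_2 = 0.23
  L_3 = 0.38
  L_4 = 0.26
Unnormalised posteriors:
  P(Z=1)·L_1 = 0.43 × 0.24 = 0.1032
  P(Z=2)·L_2 = 0.29 × 0.23 = 0.0667
  P(Z=3)·L_3 = 0.11 × 0.38 = 0.0418
  P(Z=4)·L_4 = 0.17 × 0.26 = 0.0442
Normaliser: 0.1032 + 0.0667 + 0.0418 + 0.0442 = 0.2559
P(Component 1 | the observation) = 0.1032 / 0.2559 ≈ 0.4033

0.4033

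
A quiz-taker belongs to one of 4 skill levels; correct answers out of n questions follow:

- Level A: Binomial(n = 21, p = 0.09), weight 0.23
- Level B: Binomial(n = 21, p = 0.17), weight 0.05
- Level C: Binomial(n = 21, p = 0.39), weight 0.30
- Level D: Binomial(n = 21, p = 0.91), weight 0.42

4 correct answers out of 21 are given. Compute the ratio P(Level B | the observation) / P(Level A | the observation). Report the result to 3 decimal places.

Since P(k|x) ∝ π_k f_k(x), the posterior odds are π_i f_i(x) / (π_j f_j(x)).
Evaluate each component's likelihood at the observed value:
  p_A = C(21,4)·0.09^4·0.91^17 = 5985·6.561e-05·0.201235 = 0.0790202
  p_B = C(21,4)·0.17^4·0.83^17 = 5985·0.00083521·0.0421044 = 0.210469
  p_C = C(21,4)·0.39^4·0.61^17 = 5985·0.0231344·0.000224185 = 0.0310406
  p_D = C(21,4)·0.91^4·0.09^17 = 5985·0.68575·1.66772e-18 = 6.84467e-15
Posterior odds = (π_B·p_B) / (π_A·p_A) = (0.05·0.210469) / (0.23·0.0790202) = 0.0105234 / 0.0181746 ≈ 0.579

0.579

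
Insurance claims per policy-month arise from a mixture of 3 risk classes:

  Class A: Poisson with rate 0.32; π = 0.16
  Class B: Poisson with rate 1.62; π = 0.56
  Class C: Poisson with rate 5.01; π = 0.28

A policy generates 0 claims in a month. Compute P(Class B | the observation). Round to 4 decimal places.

By Bayes' theorem, P(k | x) = P(Z=k) f_k(x) / Σ_j P(Z=j) f_j(x).
Evaluate each component's likelihood at the observed value:
  f_A = 0.726149
  f_B = 0.197899
  f_C = 0.0066709
Multiply by the mixture weights:
  P(Z=A)·f_A = 0.16 × 0.726149 = 0.116184
  P(Z=B)·f_B = 0.56 × 0.197899 = 0.110823
  P(Z=C)·f_C = 0.28 × 0.0066709 = 0.00186785
Normaliser: 0.116184 + 0.110823 + 0.00186785 = 0.228875
P(Class B | x) = 0.110823 / 0.228875 ≈ 0.4842

0.4842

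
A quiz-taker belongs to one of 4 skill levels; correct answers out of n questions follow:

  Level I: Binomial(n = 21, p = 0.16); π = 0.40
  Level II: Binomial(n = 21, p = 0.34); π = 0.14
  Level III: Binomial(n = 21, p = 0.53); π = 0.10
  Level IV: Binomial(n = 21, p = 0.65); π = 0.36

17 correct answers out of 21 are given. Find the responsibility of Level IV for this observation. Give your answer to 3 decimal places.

Posterior ∝ prior × likelihood, so P(k | x) ∝ P(Z=k) f_k(x); normalise over all components.
Binomial probabilities:
  f_I = C(21,17)·0.16^17·0.84^4 = 5985·2.95148e-14·0.497871 = 8.7947e-11
  f_II = C(21,17)·0.34^17·0.66^4 = 5985·1.08428e-08·0.189747 = 1.23135e-05
  f_III = C(21,17)·0.53^17·0.47^4 = 5985·2.05442e-05·0.0487968 = 0.00599992
  f_IV = C(21,17)·0.65^17·0.35^4 = 5985·0.000659974·0.0150062 = 0.0592739
Unnormalised posteriors:
  P(Z=I)·f_I = 0.40 × 8.7947e-11 = 3.51788e-11
  P(Z=II)·f_II = 0.14 × 1.23135e-05 = 1.72389e-06
  P(Z=III)·f_III = 0.10 × 0.00599992 = 0.000599992
  P(Z=IV)·f_IV = 0.36 × 0.0592739 = 0.0213386
Marginal: 3.51788e-11 + 1.72389e-06 + 0.000599992 + 0.0213386 = 0.0219403
So the posterior for Level IV is 0.0213386 / 0.0219403 ≈ 0.973.

0.973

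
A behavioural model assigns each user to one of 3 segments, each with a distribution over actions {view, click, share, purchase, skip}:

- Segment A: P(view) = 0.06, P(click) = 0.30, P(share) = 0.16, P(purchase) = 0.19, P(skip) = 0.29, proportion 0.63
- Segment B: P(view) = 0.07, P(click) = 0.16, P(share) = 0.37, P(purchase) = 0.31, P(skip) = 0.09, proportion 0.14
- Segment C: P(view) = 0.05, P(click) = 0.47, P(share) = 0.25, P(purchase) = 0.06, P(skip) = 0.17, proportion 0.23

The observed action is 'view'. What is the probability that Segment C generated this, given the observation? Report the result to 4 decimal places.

0.1946

The responsibility of component k is π_k f_k(x) divided by Σ_j π_j f_j(x).
Component likelihoods at x = 'view':
  p_A = 0.06
  p_B = 0.07
  p_C = 0.05
Prior × likelihood for each component:
  π_A·p_A = 0.63 × 0.06 = 0.0378
  π_B·p_B = 0.14 × 0.07 = 0.0098
  π_C·p_C = 0.23 × 0.05 = 0.0115
Denominator: 0.0378 + 0.0098 + 0.0115 = 0.0591
P(Segment C | the observation) = 0.0115 / 0.0591 ≈ 0.1946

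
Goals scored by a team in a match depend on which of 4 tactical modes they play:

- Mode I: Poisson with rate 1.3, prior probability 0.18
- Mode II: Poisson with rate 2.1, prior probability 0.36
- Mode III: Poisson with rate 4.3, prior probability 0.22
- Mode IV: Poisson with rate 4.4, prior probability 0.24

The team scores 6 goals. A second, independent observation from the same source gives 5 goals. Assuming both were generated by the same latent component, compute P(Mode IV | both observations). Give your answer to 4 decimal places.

P(component k | x) = π_k·f_k(x) / marginal(x), where marginal(x) = Σ_j π_j·f_j(x).
Since both observations come from the same component, the likelihood for component k is f_k(x₁)·f_k(x₂).
  L_I = [e^(−1.3)·1.3^6/6! = 0.00182703] × [0.00843243] = 1.54063e-05
  L_II = [e^(−2.1)·2.1^6/6! = 0.014587] × [0.041677] = 0.000607941
  L_III = [e^(−4.3)·4.3^6/6! = 0.119127] × [0.166224] = 0.0198019
  L_IV = [e^(−4.4)·4.4^6/6! = 0.123734] × [0.168728] = 0.0208773
Weight by the priors:
  π_I·L_I = 0.18 × 1.54063e-05 = 2.77313e-06
  π_II·L_II = 0.36 × 0.000607941 = 0.000218859
  π_III·L_III = 0.22 × 0.0198019 = 0.00435642
  π_IV·L_IV = 0.24 × 0.0208773 = 0.00501055
Evidence: 2.77313e-06 + 0.000218859 + 0.00435642 + 0.00501055 = 0.0095886
So the posterior for Mode IV is 0.00501055 / 0.0095886 ≈ 0.5226.

0.5226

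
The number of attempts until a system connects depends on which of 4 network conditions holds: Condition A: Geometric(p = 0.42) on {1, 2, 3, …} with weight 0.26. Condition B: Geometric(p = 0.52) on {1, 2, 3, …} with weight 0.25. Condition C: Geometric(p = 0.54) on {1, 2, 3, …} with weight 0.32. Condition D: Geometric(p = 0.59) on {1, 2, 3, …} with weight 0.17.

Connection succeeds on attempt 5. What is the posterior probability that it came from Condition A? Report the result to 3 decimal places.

The responsibility of component k is P(Z=k) f_k(x) divided by Σ_j P(Z=j) f_j(x).
Geometric probabilities:
  p_A = 0.42·(1−0.42)^4 = 0.42·0.113165 = 0.0475293
  p_B = 0.52·(1−0.52)^4 = 0.52·0.0530842 = 0.0276038
  p_C = 0.54·(1−0.54)^4 = 0.54·0.0447746 = 0.0241783
  p_D = 0.59·(1−0.59)^4 = 0.59·0.0282576 = 0.016672
Multiply by the mixture weights:
  P(Z=A)·p_A = 0.26 × 0.0475293 = 0.0123576
  P(Z=B)·p_B = 0.25 × 0.0276038 = 0.00690094
  P(Z=C)·p_C = 0.32 × 0.0241783 = 0.00773704
  P(Z=D)·p_D = 0.17 × 0.016672 = 0.00283424
Denominator: 0.0123576 + 0.00690094 + 0.00773704 + 0.00283424 = 0.0298298
P(Condition A | the observation) = 0.0123576 / 0.0298298 ≈ 0.414

0.414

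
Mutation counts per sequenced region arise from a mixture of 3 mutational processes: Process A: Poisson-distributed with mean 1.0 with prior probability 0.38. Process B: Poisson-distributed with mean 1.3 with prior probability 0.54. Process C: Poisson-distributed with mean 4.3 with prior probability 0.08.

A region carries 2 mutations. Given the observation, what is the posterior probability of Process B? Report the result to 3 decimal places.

Apply Bayes' rule: the posterior for each component is proportional to its prior times its likelihood at x.
Poisson probabilities:
  L_A = 0.18394
  L_B = 0.230289
  L_C = 0.125441
Prior × likelihood for each component:
  π_A·L_A = 0.38 × 0.18394 = 0.0698971
  π_B·L_B = 0.54 × 0.230289 = 0.124356
  π_C·L_C = 0.08 × 0.125441 = 0.0100353
Sum: 0.0698971 + 0.124356 + 0.0100353 = 0.204289
P(Process B | 2 mutations) = 0.124356 / 0.204289 ≈ 0.609

0.609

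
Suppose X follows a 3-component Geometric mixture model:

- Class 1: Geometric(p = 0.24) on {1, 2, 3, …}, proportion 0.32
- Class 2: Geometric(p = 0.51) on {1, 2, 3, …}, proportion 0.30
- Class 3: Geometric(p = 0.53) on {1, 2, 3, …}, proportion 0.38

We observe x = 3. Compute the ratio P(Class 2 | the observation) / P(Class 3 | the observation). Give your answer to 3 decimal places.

Only the two components matter; the odds are (π_i f_i(x)) / (π_j f_j(x)).
Evaluate each component's likelihood at the observed value:
  f_1 = 0.24·(1−0.24)^2 = 0.24·0.5776 = 0.138624
  f_2 = 0.51·(1−0.51)^2 = 0.51·0.2401 = 0.122451
  f_3 = 0.53·(1−0.53)^2 = 0.53·0.2209 = 0.117077
0.0367353 / 0.0444893 ≈ 0.826

0.826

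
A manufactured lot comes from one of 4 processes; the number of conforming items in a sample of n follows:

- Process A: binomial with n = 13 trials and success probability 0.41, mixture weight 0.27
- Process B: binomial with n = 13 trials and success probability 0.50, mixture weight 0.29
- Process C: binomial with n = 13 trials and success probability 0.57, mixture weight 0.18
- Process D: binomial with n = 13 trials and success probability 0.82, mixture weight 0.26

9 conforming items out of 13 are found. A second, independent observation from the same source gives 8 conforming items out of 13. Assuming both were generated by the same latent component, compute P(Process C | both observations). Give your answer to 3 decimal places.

0.489

Apply Bayes' rule: the posterior for each component is proportional to its prior times its likelihood at x.
Since both observations come from the same component, the likelihood for component k is f_k(x₁)·f_k(x₂).
  p_A = [C(13,9)·0.41^9·0.59^4 = 715·0.000327382·0.121174 = 0.0283641] × [0.0734699] = 0.00208391
  p_B = [C(13,9)·0.50^9·0.50^4 = 715·0.00195312·0.0625 = 0.0872803] × [0.157104] = 0.0137121
  p_C = [C(13,9)·0.57^9·0.43^4 = 715·0.00635146·0.034188 = 0.155258] × [0.210824] = 0.0327321
  p_D = [C(13,9)·0.82^9·0.18^4 = 715·0.16762·0.00104976 = 0.125812] × [0.0497109] = 0.00625421
Prior × likelihood for each component:
  w_A·p_A = 0.27 × 0.00208391 = 0.000562655
  w_B·p_B = 0.29 × 0.0137121 = 0.00397652
  w_C·p_C = 0.18 × 0.0327321 = 0.00589177
  w_D·p_D = 0.26 × 0.00625421 = 0.0016261
Sum: 0.000562655 + 0.00397652 + 0.00589177 + 0.0016261 = 0.012057
Responsibility of Process C: 0.00589177 / 0.012057 ≈ 0.489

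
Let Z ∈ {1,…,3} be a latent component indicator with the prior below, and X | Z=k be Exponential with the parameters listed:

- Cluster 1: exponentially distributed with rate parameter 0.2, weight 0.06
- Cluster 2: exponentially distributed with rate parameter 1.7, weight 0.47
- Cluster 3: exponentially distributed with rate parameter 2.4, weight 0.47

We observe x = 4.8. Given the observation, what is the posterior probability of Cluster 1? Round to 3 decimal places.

By Bayes' theorem, P(k | x) = P(Z=k) f_k(x) / Σ_j P(Z=j) f_j(x).
Exponential densities:
  p_1 = 0.2·e^(−0.2·4.8) = 0.2·e^(−0.9600) = 0.0765786
  p_2 = 1.7·e^(−1.7·4.8) = 1.7·e^(−8.1600) = 0.000485966
  p_3 = 2.4·e^(−2.4·4.8) = 2.4·e^(−11.5200) = 2.38308e-05
Unnormalised posteriors:
  P(Z=1)·p_1 = 0.06 × 0.0765786 = 0.00459471
  P(Z=2)·p_2 = 0.47 × 0.000485966 = 0.000228404
  P(Z=3)·p_3 = 0.47 × 2.38308e-05 = 1.12005e-05
Marginal: 0.00459471 + 0.000228404 + 1.12005e-05 = 0.00483432
Responsibility of Cluster 1: 0.00459471 / 0.00483432 ≈ 0.950

0.950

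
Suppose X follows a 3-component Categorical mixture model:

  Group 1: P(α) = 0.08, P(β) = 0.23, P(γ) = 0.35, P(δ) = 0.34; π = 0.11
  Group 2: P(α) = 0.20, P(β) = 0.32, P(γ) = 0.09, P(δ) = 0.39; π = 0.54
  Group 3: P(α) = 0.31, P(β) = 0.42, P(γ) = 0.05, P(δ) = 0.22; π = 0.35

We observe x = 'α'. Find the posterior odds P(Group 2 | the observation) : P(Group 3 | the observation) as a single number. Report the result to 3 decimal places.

0.995

Only the two components matter; the odds are (π_i f_i(x)) / (π_j f_j(x)).
Evaluate each component's likelihood at the observed value:
  f_1 = P(α | comp) = 0.08
  f_2 = P(α | comp) = 0.20
  f_3 = P(α | comp) = 0.31
0.108 / 0.1085 ≈ 0.995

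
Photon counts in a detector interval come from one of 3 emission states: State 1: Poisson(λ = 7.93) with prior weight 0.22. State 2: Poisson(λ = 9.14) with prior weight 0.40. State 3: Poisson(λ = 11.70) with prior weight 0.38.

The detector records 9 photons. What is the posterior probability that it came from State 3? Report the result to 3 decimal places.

Apply Bayes' rule: the posterior for each component is proportional to its prior times its likelihood at x.
Evaluate each component's likelihood at the observed value:
  L_1 = 0.122953
  L_2 = 0.131614
  L_3 = 0.0938997
Weight by the priors:
  π_1·L_1 = 0.22 × 0.122953 = 0.0270497
  π_2·L_2 = 0.40 × 0.131614 = 0.0526455
  π_3·L_3 = 0.38 × 0.0938997 = 0.0356819
Evidence: 0.0270497 + 0.0526455 + 0.0356819 = 0.115377
P(State 3 | data) = 0.0356819 / 0.115377 ≈ 0.309

0.309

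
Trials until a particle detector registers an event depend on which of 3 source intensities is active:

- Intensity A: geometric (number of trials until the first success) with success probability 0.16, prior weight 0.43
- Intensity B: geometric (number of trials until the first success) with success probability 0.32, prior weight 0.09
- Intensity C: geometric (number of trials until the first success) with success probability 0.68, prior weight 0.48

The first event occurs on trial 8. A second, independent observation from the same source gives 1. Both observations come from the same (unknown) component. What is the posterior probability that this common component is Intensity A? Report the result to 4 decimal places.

0.8236

Apply Bayes' rule: the posterior for each component is proportional to its prior times its likelihood at x.
Since both observations come from the same component, the likelihood for component k is f_k(x₁)·f_k(x₂).
  L_A = [0.0472145] × [0.16] = 0.00755431
  L_B = [0.0215136] × [0.32] = 0.00688434
  L_C = [0.000233646] × [0.68] = 0.000158879
Unnormalised posteriors:
  π_A·L_A = 0.43 × 0.00755431 = 0.00324835
  π_B·L_B = 0.09 × 0.00688434 = 0.000619591
  π_C·L_C = 0.48 × 0.000158879 = 7.62621e-05
Normaliser: 0.00324835 + 0.000619591 + 7.62621e-05 = 0.00394421
P(Intensity A | x₁,x₂) = 0.00324835 / 0.00394421 ≈ 0.8236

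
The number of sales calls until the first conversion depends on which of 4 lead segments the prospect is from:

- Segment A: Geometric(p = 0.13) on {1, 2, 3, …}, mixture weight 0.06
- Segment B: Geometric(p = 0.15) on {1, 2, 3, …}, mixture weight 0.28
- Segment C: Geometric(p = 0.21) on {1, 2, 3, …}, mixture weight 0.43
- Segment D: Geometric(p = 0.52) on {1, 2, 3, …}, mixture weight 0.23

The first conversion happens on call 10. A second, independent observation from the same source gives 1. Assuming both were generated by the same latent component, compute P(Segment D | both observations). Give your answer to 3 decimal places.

0.020

P(component k | x) = π_k·f_k(x) / marginal(x), where marginal(x) = Σ_j π_j·f_j(x).
Since both observations come from the same component, the likelihood for component k is f_k(x₁)·f_k(x₂).
  p_A = [0.0371207] × [0.13] = 0.0048257
  p_B = [0.0347425] × [0.15] = 0.00521138
  p_C = [0.0251688] × [0.21] = 0.00528546
  p_D = [0.000703355] × [0.52] = 0.000365745
Multiply by the mixture weights:
  π_A·p_A = 0.06 × 0.0048257 = 0.000289542
  π_B·p_B = 0.28 × 0.00521138 = 0.00145919
  π_C·p_C = 0.43 × 0.00528546 = 0.00227275
  π_D·p_D = 0.23 × 0.000365745 = 8.41212e-05
Denominator: 0.000289542 + 0.00145919 + 0.00227275 + 8.41212e-05 = 0.0041056
Responsibility of Segment D: 8.41212e-05 / 0.0041056 ≈ 0.020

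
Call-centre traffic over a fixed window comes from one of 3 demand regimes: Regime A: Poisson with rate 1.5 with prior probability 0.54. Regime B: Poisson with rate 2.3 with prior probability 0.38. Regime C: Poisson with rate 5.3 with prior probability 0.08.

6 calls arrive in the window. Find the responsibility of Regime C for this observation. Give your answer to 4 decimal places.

0.5579

P(component k | x) = π_k·f_k(x) / marginal(x), where marginal(x) = Σ_j π_j·f_j(x).
Evaluate each component's likelihood at the observed value:
  L_A = e^(−1.5)·1.5^6/6! = 0.00352999
  L_B = e^(−2.3)·2.3^6/6! = 0.0206138
  L_C = e^(−5.3)·5.3^6/6! = 0.15366
Unnormalised posteriors:
  π_A·L_A = 0.54 × 0.00352999 = 0.00190619
  π_B·L_B = 0.38 × 0.0206138 = 0.00783323
  π_C·L_C = 0.08 × 0.15366 = 0.0122928
Evidence: 0.00190619 + 0.00783323 + 0.0122928 = 0.0220323
P(Regime C | 6 calls) ≈ 0.5579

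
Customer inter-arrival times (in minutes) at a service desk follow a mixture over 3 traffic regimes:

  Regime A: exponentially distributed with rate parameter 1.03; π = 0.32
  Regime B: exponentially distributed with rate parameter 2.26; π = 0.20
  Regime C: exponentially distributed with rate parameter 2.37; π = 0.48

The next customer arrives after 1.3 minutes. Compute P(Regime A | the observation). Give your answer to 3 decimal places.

The responsibility of component k is π_k f_k(x) divided by Σ_j π_j f_j(x).
Component likelihoods at x = 1.3 minutes:
  f_A = 1.03·e^(−1.03·1.3) = 1.03·e^(−1.3390) = 0.269971
  f_B = 2.26·e^(−2.26·1.3) = 2.26·e^(−2.9380) = 0.119716
  f_C = 2.37·e^(−2.37·1.3) = 2.37·e^(−3.0810) = 0.108815
Prior × likelihood for each component:
  π_A·f_A = 0.32 × 0.269971 = 0.0863907
  π_B·f_B = 0.20 × 0.119716 = 0.0239431
  π_C·f_C = 0.48 × 0.108815 = 0.052231
Evidence: 0.0863907 + 0.0239431 + 0.052231 = 0.162565
P(Regime A | the observation) = 0.0863907 / 0.162565 ≈ 0.531

0.531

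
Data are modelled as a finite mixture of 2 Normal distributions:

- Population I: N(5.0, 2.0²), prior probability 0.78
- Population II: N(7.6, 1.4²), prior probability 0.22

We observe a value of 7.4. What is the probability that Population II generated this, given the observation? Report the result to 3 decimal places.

Posterior ∝ prior × likelihood, so P(k | x) ∝ w_k f_k(x); normalise over all components.
Component likelihoods at x = 7.4:
  f_I = (1/(2.0·√(2π)))·exp(−(7.4−5.0)²/(2·2.0²)) = 0.199471·exp(-0.72000) = 0.097093
  f_II = (1/(1.4·√(2π)))·exp(−(7.4−7.6)²/(2·1.4²)) = 0.284959·exp(-0.01020) = 0.282066
Unnormalised posteriors:
  w_I·f_I = 0.78 × 0.097093 = 0.0757326
  w_II·f_II = 0.22 × 0.282066 = 0.0620545
Denominator: 0.0757326 + 0.0620545 = 0.137787
So the posterior for Population II is 0.0620545 / 0.137787 ≈ 0.450.

0.450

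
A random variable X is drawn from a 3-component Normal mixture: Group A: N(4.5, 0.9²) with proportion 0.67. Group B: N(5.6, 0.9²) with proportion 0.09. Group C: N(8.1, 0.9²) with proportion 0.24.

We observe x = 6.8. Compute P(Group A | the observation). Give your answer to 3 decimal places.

0.174

Apply Bayes' rule: the posterior for each component is proportional to its prior times its likelihood at x.
Component likelihoods at x = 6.8:
  p_A = (1/(0.9·√(2π)))·exp(−(6.8−4.5)²/(2·0.9²)) = 0.443269·exp(-3.26543) = 0.0169242
  p_B = (1/(0.9·√(2π)))·exp(−(6.8−5.6)²/(2·0.9²)) = 0.443269·exp(-0.88889) = 0.182233
  p_C = (1/(0.9·√(2π)))·exp(−(6.8−8.1)²/(2·0.9²)) = 0.443269·exp(-1.04321) = 0.156173
Unnormalised posteriors:
  π_A·p_A = 0.67 × 0.0169242 = 0.0113392
  π_B·p_B = 0.09 × 0.182233 = 0.016401
  π_C·p_C = 0.24 × 0.156173 = 0.0374816
Normaliser: 0.0113392 + 0.016401 + 0.0374816 = 0.0652219
P(Group A | x) = 0.0113392 / 0.0652219 ≈ 0.174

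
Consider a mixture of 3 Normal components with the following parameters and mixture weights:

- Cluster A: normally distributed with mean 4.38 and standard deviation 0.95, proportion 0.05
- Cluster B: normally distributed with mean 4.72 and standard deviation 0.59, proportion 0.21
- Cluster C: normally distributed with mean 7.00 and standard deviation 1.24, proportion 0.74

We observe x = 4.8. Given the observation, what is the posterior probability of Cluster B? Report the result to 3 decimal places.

0.673

By Bayes' theorem, P(k | x) = w_k f_k(x) / Σ_j w_j f_j(x).
Normal densities:
  f_A = (1/(0.95·√(2π)))·exp(−(4.8−4.38)²/(2·0.95²)) = 0.419939·exp(-0.09773) = 0.380841
  f_B = (1/(0.59·√(2π)))·exp(−(4.8−4.72)²/(2·0.59²)) = 0.676173·exp(-0.00919) = 0.669986
  f_C = (1/(1.24·√(2π)))·exp(−(4.8−7.00)²/(2·1.24²)) = 0.321728·exp(-1.57388) = 0.0666746
Weight by the priors:
  w_A·f_A = 0.05 × 0.380841 = 0.019042
  w_B·f_B = 0.21 × 0.669986 = 0.140697
  w_C·f_C = 0.74 × 0.0666746 = 0.0493392
Evidence: 0.019042 + 0.140697 + 0.0493392 = 0.209078
P(Cluster B | 4.8) = 0.140697 / 0.209078 ≈ 0.673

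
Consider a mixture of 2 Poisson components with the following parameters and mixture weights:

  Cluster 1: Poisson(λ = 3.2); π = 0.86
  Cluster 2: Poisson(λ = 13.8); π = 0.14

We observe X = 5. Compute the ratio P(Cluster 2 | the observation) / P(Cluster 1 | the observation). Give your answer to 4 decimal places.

Since P(k|x) ∝ π_k f_k(x), the posterior odds are π_i f_i(x) / (π_j f_j(x)).
Evaluate each component's likelihood at the observed value:
  p_1 = e^(−3.2)·3.2^5/5! = 0.113979
  p_2 = e^(−13.8)·13.8^5/5! = 0.00423595
Posterior odds = (π_2·p_2) / (π_1·p_1) = (0.14·0.00423595) / (0.86·0.113979) = 0.000593032 / 0.0980223 ≈ 0.0060

0.0060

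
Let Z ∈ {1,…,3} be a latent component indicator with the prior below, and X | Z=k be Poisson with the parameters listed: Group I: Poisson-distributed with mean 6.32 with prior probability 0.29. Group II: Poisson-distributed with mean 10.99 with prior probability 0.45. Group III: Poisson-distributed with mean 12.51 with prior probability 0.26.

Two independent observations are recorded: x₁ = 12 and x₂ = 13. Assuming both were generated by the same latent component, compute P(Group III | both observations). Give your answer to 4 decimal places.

Posterior ∝ prior × likelihood, so P(k | x) ∝ w_k f_k(x); normalise over all components.
Since both observations come from the same component, the likelihood for component k is f_k(x₁)·f_k(x₂).
  p_I = [e^(−6.32)·6.32^12/12! = 0.015259] × [0.00741823] = 0.000113195
  p_II = [e^(−10.99)·10.99^12/12! = 0.10933] × [0.0924258] = 0.0101049
  p_III = [e^(−12.51)·12.51^12/12! = 0.113169] × [0.108903] = 0.0123244
Prior × likelihood for each component:
  w_I·p_I = 0.29 × 0.000113195 = 3.28266e-05
  w_II·p_II = 0.45 × 0.0101049 = 0.00454721
  w_III·p_III = 0.26 × 0.0123244 = 0.00320436
Sum: 3.28266e-05 + 0.00454721 + 0.00320436 = 0.00778439
Responsibility of Group III: 0.00320436 / 0.00778439 ≈ 0.4116

0.4116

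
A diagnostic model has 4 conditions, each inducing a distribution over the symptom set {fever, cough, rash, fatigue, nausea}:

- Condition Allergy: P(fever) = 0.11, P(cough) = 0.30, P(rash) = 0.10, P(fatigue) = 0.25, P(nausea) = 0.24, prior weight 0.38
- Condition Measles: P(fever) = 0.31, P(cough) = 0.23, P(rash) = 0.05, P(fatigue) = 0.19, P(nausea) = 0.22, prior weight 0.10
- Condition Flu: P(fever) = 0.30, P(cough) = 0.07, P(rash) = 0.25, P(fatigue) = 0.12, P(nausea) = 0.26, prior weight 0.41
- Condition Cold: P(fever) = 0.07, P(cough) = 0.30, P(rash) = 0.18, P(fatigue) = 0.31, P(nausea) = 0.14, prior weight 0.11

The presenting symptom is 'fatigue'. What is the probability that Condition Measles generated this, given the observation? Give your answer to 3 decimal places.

Posterior ∝ prior × likelihood, so P(k | x) ∝ π_k f_k(x); normalise over all components.
Component likelihoods at x = 'fatigue':
  f_Allergy = 0.25
  f_Measles = 0.19
  f_Flu = 0.12
  f_Cold = 0.31
Weight by the priors:
  π_Allergy·f_Allergy = 0.38 × 0.25 = 0.095
  π_Measles·f_Measles = 0.10 × 0.19 = 0.019
  π_Flu·f_Flu = 0.41 × 0.12 = 0.0492
  π_Cold·f_Cold = 0.11 × 0.31 = 0.0341
Sum: 0.095 + 0.019 + 0.0492 + 0.0341 = 0.1973
So the posterior for Condition Measles is 0.019 / 0.1973 ≈ 0.096.

0.096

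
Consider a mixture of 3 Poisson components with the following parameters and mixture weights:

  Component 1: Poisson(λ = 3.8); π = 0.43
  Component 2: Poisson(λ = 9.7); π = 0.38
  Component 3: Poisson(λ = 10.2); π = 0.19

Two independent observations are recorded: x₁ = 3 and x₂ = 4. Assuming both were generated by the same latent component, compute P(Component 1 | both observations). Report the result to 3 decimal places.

0.994

P(component k | x) = π_k·f_k(x) / marginal(x), where marginal(x) = Σ_j π_j·f_j(x).
Since both observations come from the same component, the likelihood for component k is f_k(x₁)·f_k(x₂).
  L_1 = [0.204588] × [0.194359] = 0.0397635
  L_2 = [0.00932197] × [0.0226058] = 0.00021073
  L_3 = [0.00657424] × [0.0167643] = 0.000110213
Unnormalised posteriors:
  π_1·L_1 = 0.43 × 0.0397635 = 0.0170983
  π_2·L_2 = 0.38 × 0.00021073 = 8.00775e-05
  π_3·L_3 = 0.19 × 0.000110213 = 2.09404e-05
Marginal: 0.0170983 + 8.00775e-05 + 2.09404e-05 = 0.0171993
So the posterior for Component 1 is 0.0170983 / 0.0171993 ≈ 0.994.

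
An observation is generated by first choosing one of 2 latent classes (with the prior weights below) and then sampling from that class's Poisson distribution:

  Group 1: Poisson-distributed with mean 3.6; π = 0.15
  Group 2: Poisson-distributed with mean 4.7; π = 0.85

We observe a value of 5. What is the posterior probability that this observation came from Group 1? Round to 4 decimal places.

Apply Bayes' rule: the posterior for each component is proportional to its prior times its likelihood at x.
Evaluate each component's likelihood at the observed value:
  L_1 = 0.13768
  L_2 = 0.17383
Weight by the priors:
  π_1·L_1 = 0.15 × 0.13768 = 0.020652
  π_2·L_2 = 0.85 × 0.17383 = 0.147755
Marginal: 0.020652 + 0.147755 = 0.168407
So the posterior for Group 1 is 0.020652 / 0.168407 ≈ 0.1226.

0.1226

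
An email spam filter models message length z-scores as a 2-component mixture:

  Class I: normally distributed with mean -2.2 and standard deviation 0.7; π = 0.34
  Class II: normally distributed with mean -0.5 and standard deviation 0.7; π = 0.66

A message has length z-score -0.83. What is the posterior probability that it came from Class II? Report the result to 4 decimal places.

0.9218

By Bayes' theorem, P(k | x) = P(Z=k) f_k(x) / Σ_j P(Z=j) f_j(x).
Component likelihoods at x = -0.83:
  f_I = (1/(0.7·√(2π)))·exp(−(-0.83−-2.2)²/(2·0.7²)) = 0.569918·exp(-1.91520) = 0.0839556
  f_II = (1/(0.7·√(2π)))·exp(−(-0.83−-0.5)²/(2·0.7²)) = 0.569918·exp(-0.11112) = 0.509979
Weight by the priors:
  P(Z=I)·f_I = 0.34 × 0.0839556 = 0.0285449
  P(Z=II)·f_II = 0.66 × 0.509979 = 0.336586
Denominator: 0.0285449 + 0.336586 = 0.365131
So the posterior for Class II is 0.336586 / 0.365131 ≈ 0.9218.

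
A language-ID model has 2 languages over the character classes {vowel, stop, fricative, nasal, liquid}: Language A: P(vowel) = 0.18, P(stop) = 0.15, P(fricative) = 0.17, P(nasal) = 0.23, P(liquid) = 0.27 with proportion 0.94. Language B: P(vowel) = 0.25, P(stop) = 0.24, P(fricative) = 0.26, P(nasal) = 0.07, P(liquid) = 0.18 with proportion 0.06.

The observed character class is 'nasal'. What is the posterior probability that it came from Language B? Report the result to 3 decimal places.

P(component k | x) = π_k·f_k(x) / marginal(x), where marginal(x) = Σ_j π_j·f_j(x).
Evaluate each component's likelihood at the observed value:
  f_A = P(nasal | comp) = 0.23
  f_B = P(nasal | comp) = 0.07
Multiply by the mixture weights:
  π_A·f_A = 0.94 × 0.23 = 0.2162
  π_B·f_B = 0.06 × 0.07 = 0.0042
Marginal: 0.2162 + 0.0042 = 0.2204
P(Language B | the observation) = 0.0042 / 0.2204 ≈ 0.019

0.019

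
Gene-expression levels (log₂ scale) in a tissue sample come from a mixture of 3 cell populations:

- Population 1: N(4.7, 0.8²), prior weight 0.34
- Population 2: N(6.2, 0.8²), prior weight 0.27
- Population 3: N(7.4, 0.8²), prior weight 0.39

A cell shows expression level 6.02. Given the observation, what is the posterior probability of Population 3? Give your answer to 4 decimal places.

P(component k | x) = π_k·f_k(x) / marginal(x), where marginal(x) = Σ_j π_j·f_j(x).
Evaluate each component's likelihood at the observed value:
  f_1 = (1/(0.8·√(2π)))·exp(−(6.02−4.7)²/(2·0.8²)) = 0.498678·exp(-1.36125) = 0.127831
  f_2 = (1/(0.8·√(2π)))·exp(−(6.02−6.2)²/(2·0.8²)) = 0.498678·exp(-0.02531) = 0.486213
  f_3 = (1/(0.8·√(2π)))·exp(−(6.02−7.4)²/(2·0.8²)) = 0.498678·exp(-1.48781) = 0.112634
Multiply by the mixture weights:
  π_1·f_1 = 0.34 × 0.127831 = 0.0434626
  π_2·f_2 = 0.27 × 0.486213 = 0.131278
  π_3·f_3 = 0.39 × 0.112634 = 0.0439274
Marginal: 0.0434626 + 0.131278 + 0.0439274 = 0.218668
P(Population 3 | the observation) = 0.0439274 / 0.218668 ≈ 0.2009

0.2009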